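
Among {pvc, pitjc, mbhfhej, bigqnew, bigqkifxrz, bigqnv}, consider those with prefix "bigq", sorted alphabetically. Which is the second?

bigqnew

Filter for "bigq…" and sort: "bigqkifxrz", "bigqnew", "bigqnv"
Position 2: bigqnew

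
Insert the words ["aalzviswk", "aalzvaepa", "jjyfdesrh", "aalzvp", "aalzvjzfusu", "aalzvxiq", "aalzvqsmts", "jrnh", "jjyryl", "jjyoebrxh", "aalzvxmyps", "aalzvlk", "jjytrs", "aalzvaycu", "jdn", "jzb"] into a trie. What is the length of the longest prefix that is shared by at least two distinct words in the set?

6

Look for the deepest trie node that still has at least two words in its subtree.
"aalzvaepa" and "aalzvaycu" agree on "aalzva" (6 characters) before diverging; nothing deeper is shared.
Longest shared-prefix length: 6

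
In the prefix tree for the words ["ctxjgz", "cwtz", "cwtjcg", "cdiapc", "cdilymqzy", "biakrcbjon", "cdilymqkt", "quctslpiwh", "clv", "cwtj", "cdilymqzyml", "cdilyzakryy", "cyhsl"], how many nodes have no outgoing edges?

Leaves are exactly the stored words that no other stored word extends.
Those words: "biakrcbjon", "cdiapc", "cdilymqkt", "cdilymqzyml", "cdilyzakryy", "clv", "ctxjgz", "cwtjcg", "cwtz", "cyhsl", "quctslpiwh"
Leaf count: 11

11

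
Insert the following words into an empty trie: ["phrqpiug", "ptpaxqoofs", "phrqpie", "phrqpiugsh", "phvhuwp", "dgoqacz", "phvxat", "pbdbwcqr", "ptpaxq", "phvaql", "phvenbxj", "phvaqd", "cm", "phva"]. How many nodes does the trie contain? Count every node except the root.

53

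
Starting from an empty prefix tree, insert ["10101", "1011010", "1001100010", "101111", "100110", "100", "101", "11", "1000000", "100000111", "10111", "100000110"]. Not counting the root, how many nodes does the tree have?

Insert word by word; a character creates a node only if that edge doesn't already exist:
  "10101" → 5 new (1, 0, 1, 0, 1)
  "1011010" → prefix "101" already present; 4 new (1, 0, 1, 0)
  "1001100010" → prefix "10" already present; 8 new (0, 1, 1, 0, 0, 0, 1, 0)
  "101111" → prefix "1011" already present; 2 new (1, 1)
  "100110" → prefix "100110" already present; 0 new (none)
  "100" → prefix "100" already present; 0 new (none)
  "101" → prefix "101" already present; 0 new (none)
  "11" → prefix "1" already present; 1 new (1)
  "1000000" → prefix "100" already present; 4 new (0, 0, 0, 0)
  "100000111" → prefix "100000" already present; 3 new (1, 1, 1)
  "10111" → prefix "10111" already present; 0 new (none)
  "100000110" → prefix "10000011" already present; 1 new (0)
Total nodes = 5 + 4 + 8 + 2 + 0 + 0 + 0 + 1 + 4 + 3 + 0 + 1 = 28

28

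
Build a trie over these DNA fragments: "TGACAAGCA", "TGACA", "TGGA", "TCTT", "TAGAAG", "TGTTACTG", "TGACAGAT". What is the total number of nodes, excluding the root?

Trace insertions, counting only characters that open a new branch:
  "TGACAAGCA" → 9 new (T, G, A, C, A, A, G, C, A)
  "TGACA" → prefix "TGACA" already present; 0 new (none)
  "TGGA" → prefix "TG" already present; 2 new (G, A)
  "TCTT" → prefix "T" already present; 3 new (C, T, T)
  "TAGAAG" → prefix "T" already present; 5 new (A, G, A, A, G)
  "TGTTACTG" → prefix "TG" already present; 6 new (T, T, A, C, T, G)
  "TGACAGAT" → prefix "TGACA" already present; 3 new (G, A, T)
Total nodes = 9 + 0 + 2 + 3 + 5 + 6 + 3 = 28

28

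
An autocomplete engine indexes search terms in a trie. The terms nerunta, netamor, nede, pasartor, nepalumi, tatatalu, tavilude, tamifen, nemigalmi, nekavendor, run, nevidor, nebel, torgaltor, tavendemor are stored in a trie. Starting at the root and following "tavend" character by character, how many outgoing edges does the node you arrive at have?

Walk "tavend" from the root, arriving at one node.
Characters that immediately follow "tavend" among the stored strings: {e}.
That node has 1 child edge.

1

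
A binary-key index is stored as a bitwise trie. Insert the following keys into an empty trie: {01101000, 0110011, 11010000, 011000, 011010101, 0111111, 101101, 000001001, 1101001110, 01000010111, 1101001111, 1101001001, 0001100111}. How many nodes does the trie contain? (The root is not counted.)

64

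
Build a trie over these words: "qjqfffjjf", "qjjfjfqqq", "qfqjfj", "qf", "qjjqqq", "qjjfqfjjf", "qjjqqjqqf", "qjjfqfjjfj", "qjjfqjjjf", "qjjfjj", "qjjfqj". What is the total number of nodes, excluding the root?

Count nodes per top-level branch (shared prefixes stored once):
  'q'-branch (qf, qfqjfj, qjjfjfqqq, qjjfjj, qjjfqfjjf, qjjfqfjjfj, qjjfqj, qjjfqjjjf, qjjqqjqqf, qjjqqq, qjqfffjjf): 39 nodes
Sum: 39

39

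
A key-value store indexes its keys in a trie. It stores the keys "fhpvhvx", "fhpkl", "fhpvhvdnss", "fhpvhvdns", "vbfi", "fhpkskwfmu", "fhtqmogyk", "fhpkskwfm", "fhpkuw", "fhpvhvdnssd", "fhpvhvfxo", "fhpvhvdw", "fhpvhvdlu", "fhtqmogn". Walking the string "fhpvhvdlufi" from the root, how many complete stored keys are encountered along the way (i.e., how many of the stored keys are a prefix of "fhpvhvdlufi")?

1

Traverse "fhpvhvdlufi" character by character; count nodes along the way that are marked as word ends.
Prefixes of the query that are stored words: "fhpvhvdlu"
Count: 1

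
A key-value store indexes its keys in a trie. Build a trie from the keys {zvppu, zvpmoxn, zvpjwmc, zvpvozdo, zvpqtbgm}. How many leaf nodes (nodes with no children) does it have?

5

Leaves are exactly the stored words that no other stored word extends.
Those words: "zvpjwmc", "zvpmoxn", "zvppu", "zvpqtbgm", "zvpvozdo"
Leaf count: 5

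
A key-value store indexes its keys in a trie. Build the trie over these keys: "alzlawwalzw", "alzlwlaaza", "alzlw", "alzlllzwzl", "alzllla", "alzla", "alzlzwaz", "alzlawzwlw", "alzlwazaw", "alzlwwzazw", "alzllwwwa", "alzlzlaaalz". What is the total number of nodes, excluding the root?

51

Trace insertions, counting only characters that open a new branch:
  "alzlawwalzw" → 11 new (a, l, z, l, a, w, w, a, l, z, w)
  "alzlwlaaza" → prefix "alzl" already present; 6 new (w, l, a, a, z, a)
  "alzlw" → prefix "alzlw" already present; 0 new (none)
  "alzlllzwzl" → prefix "alzl" already present; 6 new (l, l, z, w, z, l)
  "alzllla" → prefix "alzlll" already present; 1 new (a)
  "alzla" → prefix "alzla" already present; 0 new (none)
  "alzlzwaz" → prefix "alzl" already present; 4 new (z, w, a, z)
  "alzlawzwlw" → prefix "alzlaw" already present; 4 new (z, w, l, w)
  "alzlwazaw" → prefix "alzlw" already present; 4 new (a, z, a, w)
  "alzlwwzazw" → prefix "alzlw" already present; 5 new (w, z, a, z, w)
  "alzllwwwa" → prefix "alzll" already present; 4 new (w, w, w, a)
  "alzlzlaaalz" → prefix "alzlz" already present; 6 new (l, a, a, a, l, z)
Total nodes = 11 + 6 + 0 + 6 + 1 + 0 + 4 + 4 + 4 + 5 + 4 + 6 = 51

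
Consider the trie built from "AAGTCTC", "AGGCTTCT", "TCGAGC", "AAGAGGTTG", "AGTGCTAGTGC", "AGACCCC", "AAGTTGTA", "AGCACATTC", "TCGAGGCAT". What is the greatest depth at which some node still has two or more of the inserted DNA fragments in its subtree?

Equivalently: take the maximum, over all pairs, of their longest common prefix length.
"TCGAGC" and "TCGAGGCAT" agree on "TCGAG" (5 characters) before diverging; nothing deeper is shared.
Longest shared-prefix length: 5

5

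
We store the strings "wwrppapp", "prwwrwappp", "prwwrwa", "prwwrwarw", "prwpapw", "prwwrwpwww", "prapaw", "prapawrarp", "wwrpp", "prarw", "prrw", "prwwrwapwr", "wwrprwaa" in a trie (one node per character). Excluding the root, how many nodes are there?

For each word, the new-node count is its length minus the longest prefix already in the trie:
  "wwrppapp" → 8 new (w, w, r, p, p, a, p, p)
  "prwwrwappp" → 10 new (p, r, w, w, r, w, a, p, p, p)
  "prwwrwa" → prefix "prwwrwa" already present; 0 new (none)
  "prwwrwarw" → prefix "prwwrwa" already present; 2 new (r, w)
  "prwpapw" → prefix "prw" already present; 4 new (p, a, p, w)
  "prwwrwpwww" → prefix "prwwrw" already present; 4 new (p, w, w, w)
  "prapaw" → prefix "pr" already present; 4 new (a, p, a, w)
  "prapawrarp" → prefix "prapaw" already present; 4 new (r, a, r, p)
  "wwrpp" → prefix "wwrpp" already present; 0 new (none)
  "prarw" → prefix "pra" already present; 2 new (r, w)
  "prrw" → prefix "pr" already present; 2 new (r, w)
  "prwwrwapwr" → prefix "prwwrwap" already present; 2 new (w, r)
  "wwrprwaa" → prefix "wwrp" already present; 4 new (r, w, a, a)
Total nodes = 8 + 10 + 0 + 2 + 4 + 4 + 4 + 4 + 0 + 2 + 2 + 2 + 4 = 46

46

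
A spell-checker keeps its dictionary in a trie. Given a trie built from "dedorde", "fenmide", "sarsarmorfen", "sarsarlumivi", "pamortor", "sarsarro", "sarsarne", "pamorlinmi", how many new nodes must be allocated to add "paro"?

"pa" is already a path in the trie; the remaining "ro" must be added.
New nodes needed: |"paro"| − 2 = 4 − 2 = 2.

2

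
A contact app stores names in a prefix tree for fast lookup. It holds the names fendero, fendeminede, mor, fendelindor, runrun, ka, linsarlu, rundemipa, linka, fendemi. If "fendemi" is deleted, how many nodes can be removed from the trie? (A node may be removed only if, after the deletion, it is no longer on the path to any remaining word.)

A node on "fendemi"'s path can go only if nothing else ends at it or branches off below it.
Every node on "fendemi" is still needed (e.g. by "fendeminede"), so nothing is freed.
Nodes removed: 0

0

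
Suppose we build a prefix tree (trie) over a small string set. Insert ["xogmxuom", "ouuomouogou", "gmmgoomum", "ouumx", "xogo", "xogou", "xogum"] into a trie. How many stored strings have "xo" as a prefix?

4

Traverse to the node for "xo", then collect every word in that subtree.
Words under "xo": xogmxuom, xogo, xogou, xogum
Count: 4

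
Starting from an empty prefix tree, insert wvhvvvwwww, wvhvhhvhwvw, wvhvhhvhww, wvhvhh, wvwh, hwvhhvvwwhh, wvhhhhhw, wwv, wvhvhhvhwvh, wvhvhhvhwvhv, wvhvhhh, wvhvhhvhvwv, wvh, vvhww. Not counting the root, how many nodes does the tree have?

49

For each word, the new-node count is its length minus the longest prefix already in the trie:
  "wvhvvvwwww" → 10 new (w, v, h, v, v, v, w, w, w, w)
  "wvhvhhvhwvw" → prefix "wvhv" already present; 7 new (h, h, v, h, w, v, w)
  "wvhvhhvhww" → prefix "wvhvhhvhw" already present; 1 new (w)
  "wvhvhh" → prefix "wvhvhh" already present; 0 new (none)
  "wvwh" → prefix "wv" already present; 2 new (w, h)
  "hwvhhvvwwhh" → 11 new (h, w, v, h, h, v, v, w, w, h, h)
  "wvhhhhhw" → prefix "wvh" already present; 5 new (h, h, h, h, w)
  "wwv" → prefix "w" already present; 2 new (w, v)
  "wvhvhhvhwvh" → prefix "wvhvhhvhwv" already present; 1 new (h)
  "wvhvhhvhwvhv" → prefix "wvhvhhvhwvh" already present; 1 new (v)
  "wvhvhhh" → prefix "wvhvhh" already present; 1 new (h)
  "wvhvhhvhvwv" → prefix "wvhvhhvh" already present; 3 new (v, w, v)
  "wvh" → prefix "wvh" already present; 0 new (none)
  "vvhww" → 5 new (v, v, h, w, w)
Total nodes = 10 + 7 + 1 + 0 + 2 + 11 + 5 + 2 + 1 + 1 + 1 + 3 + 0 + 5 = 49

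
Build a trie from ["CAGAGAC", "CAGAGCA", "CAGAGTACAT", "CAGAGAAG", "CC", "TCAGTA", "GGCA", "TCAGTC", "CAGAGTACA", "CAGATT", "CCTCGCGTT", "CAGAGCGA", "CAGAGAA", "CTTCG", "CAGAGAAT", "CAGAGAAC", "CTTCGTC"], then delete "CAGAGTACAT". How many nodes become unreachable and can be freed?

A node on "CAGAGTACAT"'s path can go only if nothing else ends at it or branches off below it.
The suffix "T" (1 node) is used only by "CAGAGTACAT"; "CAGAGTACA" is itself a stored word, so pruning stops there.
Nodes removed: 1

1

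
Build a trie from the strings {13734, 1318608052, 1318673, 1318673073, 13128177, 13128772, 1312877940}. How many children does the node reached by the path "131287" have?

1

The children of the "131287" node are the distinct next characters among strings starting with "131287".
Characters that immediately follow "131287" among the stored strings: {7}.
That node has 1 child edge.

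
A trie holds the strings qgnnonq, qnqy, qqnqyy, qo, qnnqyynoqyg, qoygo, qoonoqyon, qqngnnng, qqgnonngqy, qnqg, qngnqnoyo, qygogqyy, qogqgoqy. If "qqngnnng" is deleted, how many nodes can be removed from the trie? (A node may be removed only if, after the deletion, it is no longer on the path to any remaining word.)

5

Walk "qqngnnng" from the leaf back toward the root, removing each node that no remaining word uses.
The suffix "gnnng" (5 nodes) is used only by "qqngnnng"; the node for "qqn" still has the child "q", so pruning stops there.
Nodes removed: 5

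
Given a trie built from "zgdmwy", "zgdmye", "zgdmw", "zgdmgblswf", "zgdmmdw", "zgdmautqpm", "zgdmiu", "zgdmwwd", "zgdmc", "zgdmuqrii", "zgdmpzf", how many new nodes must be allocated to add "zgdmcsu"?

2

Walking "zgdmcsu" from the root, the first 5 characters ("zgdmc") follow existing edges; "s" is the first miss.
So 7 − 5 = 2 new nodes.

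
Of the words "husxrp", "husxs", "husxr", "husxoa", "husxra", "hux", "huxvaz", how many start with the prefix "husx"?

5

Filter for entries beginning with "husx":
Matches: "husxoa", "husxr", "husxra", "husxrp", "husxs"
Count: 5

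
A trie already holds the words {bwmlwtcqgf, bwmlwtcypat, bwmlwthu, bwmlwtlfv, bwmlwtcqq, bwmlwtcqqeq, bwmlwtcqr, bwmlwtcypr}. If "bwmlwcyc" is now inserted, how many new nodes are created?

Walking "bwmlwcyc" from the root, the first 5 characters ("bwmlw") follow existing edges; "c" is the first miss.
New nodes needed: |"bwmlwcyc"| − 5 = 8 − 5 = 3.

3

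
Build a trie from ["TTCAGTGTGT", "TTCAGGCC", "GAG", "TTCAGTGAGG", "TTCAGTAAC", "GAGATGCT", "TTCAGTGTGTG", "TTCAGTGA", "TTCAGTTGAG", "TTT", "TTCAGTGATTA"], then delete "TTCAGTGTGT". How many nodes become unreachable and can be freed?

A node on "TTCAGTGTGT"'s path can go only if nothing else ends at it or branches off below it.
Every node on "TTCAGTGTGT" is still needed (e.g. by "TTCAGTGTGTG"), so nothing is freed.
Nodes removed: 0

0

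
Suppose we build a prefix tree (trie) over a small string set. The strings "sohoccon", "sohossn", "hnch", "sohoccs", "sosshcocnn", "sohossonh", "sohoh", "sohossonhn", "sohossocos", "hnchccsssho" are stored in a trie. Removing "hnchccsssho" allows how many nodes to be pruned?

7

Walk "hnchccsssho" from the leaf back toward the root, removing each node that no remaining word uses.
The suffix "ccsssho" (7 nodes) is used only by "hnchccsssho"; "hnch" is itself a stored word, so pruning stops there.
Nodes removed: 7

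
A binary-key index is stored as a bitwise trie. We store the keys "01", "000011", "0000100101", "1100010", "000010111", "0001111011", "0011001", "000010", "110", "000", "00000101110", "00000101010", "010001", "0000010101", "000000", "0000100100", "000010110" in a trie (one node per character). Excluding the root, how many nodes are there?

Trace insertions, counting only characters that open a new branch:
  "01" → 2 new (0, 1)
  "000011" → prefix "0" already present; 5 new (0, 0, 0, 1, 1)
  "0000100101" → prefix "00001" already present; 5 new (0, 0, 1, 0, 1)
  "1100010" → 7 new (1, 1, 0, 0, 0, 1, 0)
  "000010111" → prefix "000010" already present; 3 new (1, 1, 1)
  "0001111011" → prefix "000" already present; 7 new (1, 1, 1, 1, 0, 1, 1)
  "0011001" → prefix "00" already present; 5 new (1, 1, 0, 0, 1)
  "000010" → prefix "000010" already present; 0 new (none)
  "110" → prefix "110" already present; 0 new (none)
  "000" → prefix "000" already present; 0 new (none)
  "00000101110" → prefix "0000" already present; 7 new (0, 1, 0, 1, 1, 1, 0)
  "00000101010" → prefix "00000101" already present; 3 new (0, 1, 0)
  "010001" → prefix "01" already present; 4 new (0, 0, 0, 1)
  "0000010101" → prefix "0000010101" already present; 0 new (none)
  "000000" → prefix "00000" already present; 1 new (0)
  "0000100100" → prefix "000010010" already present; 1 new (0)
  "000010110" → prefix "00001011" already present; 1 new (0)
Total nodes = 2 + 5 + 5 + 7 + 3 + 7 + 5 + 0 + 0 + 0 + 7 + 3 + 4 + 0 + 1 + 1 + 1 = 51

51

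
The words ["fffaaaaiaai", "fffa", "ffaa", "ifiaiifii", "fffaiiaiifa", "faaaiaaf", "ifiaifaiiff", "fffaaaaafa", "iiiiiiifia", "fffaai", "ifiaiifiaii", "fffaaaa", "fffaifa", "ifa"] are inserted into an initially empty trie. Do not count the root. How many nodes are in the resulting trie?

Count nodes per top-level branch (shared prefixes stored once):
  'f'-branch (faaaiaaf, ffaa, fffa, fffaaaa, fffaaaaafa, fffaaaaiaai, fffaai, fffaifa, fffaiiaiifa): 33 nodes
  'i'-branch (ifa, ifiaifaiiff, ifiaiifiaii, ifiaiifii, iiiiiiifia): 28 nodes
Sum: 61

61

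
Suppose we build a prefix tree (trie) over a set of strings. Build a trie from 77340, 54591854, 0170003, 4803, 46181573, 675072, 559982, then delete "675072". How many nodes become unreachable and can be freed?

After clearing the end-marker at "675072", prune upward until reaching a node still needed by another word.
No other word shares any prefix with "675072", so all 6 of its nodes go.
Nodes removed: 6

6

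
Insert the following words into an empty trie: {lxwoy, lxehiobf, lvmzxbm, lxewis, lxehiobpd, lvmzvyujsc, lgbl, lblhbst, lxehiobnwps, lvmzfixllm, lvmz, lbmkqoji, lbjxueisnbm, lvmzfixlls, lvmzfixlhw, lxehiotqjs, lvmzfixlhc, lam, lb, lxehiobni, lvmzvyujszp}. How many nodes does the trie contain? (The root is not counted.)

75

Insert word by word; a character creates a node only if that edge doesn't already exist:
  "lxwoy" → 5 new (l, x, w, o, y)
  "lxehiobf" → prefix "lx" already present; 6 new (e, h, i, o, b, f)
  "lvmzxbm" → prefix "l" already present; 6 new (v, m, z, x, b, m)
  "lxewis" → prefix "lxe" already present; 3 new (w, i, s)
  "lxehiobpd" → prefix "lxehiob" already present; 2 new (p, d)
  "lvmzvyujsc" → prefix "lvmz" already present; 6 new (v, y, u, j, s, c)
  "lgbl" → prefix "l" already present; 3 new (g, b, l)
  "lblhbst" → prefix "l" already present; 6 new (b, l, h, b, s, t)
  "lxehiobnwps" → prefix "lxehiob" already present; 4 new (n, w, p, s)
  "lvmzfixllm" → prefix "lvmz" already present; 6 new (f, i, x, l, l, m)
  "lvmz" → prefix "lvmz" already present; 0 new (none)
  "lbmkqoji" → prefix "lb" already present; 6 new (m, k, q, o, j, i)
  "lbjxueisnbm" → prefix "lb" already present; 9 new (j, x, u, e, i, s, n, b, m)
  "lvmzfixlls" → prefix "lvmzfixll" already present; 1 new (s)
  "lvmzfixlhw" → prefix "lvmzfixl" already present; 2 new (h, w)
  "lxehiotqjs" → prefix "lxehio" already present; 4 new (t, q, j, s)
  "lvmzfixlhc" → prefix "lvmzfixlh" already present; 1 new (c)
  "lam" → prefix "l" already present; 2 new (a, m)
  "lb" → prefix "lb" already present; 0 new (none)
  "lxehiobni" → prefix "lxehiobn" already present; 1 new (i)
  "lvmzvyujszp" → prefix "lvmzvyujs" already present; 2 new (z, p)
Total nodes = 5 + 6 + 6 + 3 + 2 + 6 + 3 + 6 + 4 + 6 + 0 + 6 + 9 + 1 + 2 + 4 + 1 + 2 + 0 + 1 + 2 = 75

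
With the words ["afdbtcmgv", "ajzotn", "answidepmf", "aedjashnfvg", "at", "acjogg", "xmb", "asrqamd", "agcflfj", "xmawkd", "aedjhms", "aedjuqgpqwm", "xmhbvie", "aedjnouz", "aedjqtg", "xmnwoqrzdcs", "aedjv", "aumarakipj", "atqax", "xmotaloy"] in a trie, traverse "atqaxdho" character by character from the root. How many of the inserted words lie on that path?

2

Check each prefix of "atqaxdho" against the stored set — each match is an end-marker on the path.
Prefixes of the query that are stored words: "at", "atqax"
Count: 2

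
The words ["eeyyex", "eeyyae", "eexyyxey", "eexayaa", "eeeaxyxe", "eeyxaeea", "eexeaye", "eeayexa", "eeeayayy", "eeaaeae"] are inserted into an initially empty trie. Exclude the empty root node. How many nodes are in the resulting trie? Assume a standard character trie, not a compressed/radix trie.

Trace insertions, counting only characters that open a new branch:
  "eeyyex" → 6 new (e, e, y, y, e, x)
  "eeyyae" → prefix "eeyy" already present; 2 new (a, e)
  "eexyyxey" → prefix "ee" already present; 6 new (x, y, y, x, e, y)
  "eexayaa" → prefix "eex" already present; 4 new (a, y, a, a)
  "eeeaxyxe" → prefix "ee" already present; 6 new (e, a, x, y, x, e)
  "eeyxaeea" → prefix "eey" already present; 5 new (x, a, e, e, a)
  "eexeaye" → prefix "eex" already present; 4 new (e, a, y, e)
  "eeayexa" → prefix "ee" already present; 5 new (a, y, e, x, a)
  "eeeayayy" → prefix "eeea" already present; 4 new (y, a, y, y)
  "eeaaeae" → prefix "eea" already present; 4 new (a, e, a, e)
Total nodes = 6 + 2 + 6 + 4 + 6 + 5 + 4 + 5 + 4 + 4 = 46

46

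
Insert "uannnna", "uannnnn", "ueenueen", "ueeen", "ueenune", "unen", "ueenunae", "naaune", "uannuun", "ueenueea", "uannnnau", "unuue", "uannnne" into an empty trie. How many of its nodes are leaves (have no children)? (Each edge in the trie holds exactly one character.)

12

A leaf is a node with no children — equivalently, the end of a word that is not a proper prefix of any other stored word.
Those words: "naaune", "uannnnau", "uannnne", "uannnnn", "uannuun", "ueeen", "ueenueea", "ueenueen", "ueenunae", "ueenune", "unen", "unuue"
Leaf count: 12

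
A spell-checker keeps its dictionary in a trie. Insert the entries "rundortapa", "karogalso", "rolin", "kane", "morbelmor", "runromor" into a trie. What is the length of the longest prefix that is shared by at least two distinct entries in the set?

Look for the deepest trie node that still has at least two words in its subtree.
e.g. "rundortapa" and "runromor" share the prefix "run" of length 3; no pair shares a longer one.
Longest shared-prefix length: 3

3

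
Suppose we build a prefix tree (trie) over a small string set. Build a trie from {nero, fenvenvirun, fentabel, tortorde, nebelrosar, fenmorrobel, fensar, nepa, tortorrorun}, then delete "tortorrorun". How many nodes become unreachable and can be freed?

5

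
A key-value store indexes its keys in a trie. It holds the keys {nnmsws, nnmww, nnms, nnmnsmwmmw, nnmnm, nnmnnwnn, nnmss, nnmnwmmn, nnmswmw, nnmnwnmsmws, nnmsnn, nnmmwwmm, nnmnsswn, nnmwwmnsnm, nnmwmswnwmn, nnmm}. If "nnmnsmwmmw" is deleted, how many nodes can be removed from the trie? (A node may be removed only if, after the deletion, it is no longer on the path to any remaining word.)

5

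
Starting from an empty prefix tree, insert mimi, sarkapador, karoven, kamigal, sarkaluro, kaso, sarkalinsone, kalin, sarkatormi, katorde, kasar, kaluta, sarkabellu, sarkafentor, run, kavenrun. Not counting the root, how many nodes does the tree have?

For each word, the new-node count is its length minus the longest prefix already in the trie:
  "mimi" → 4 new (m, i, m, i)
  "sarkapador" → 10 new (s, a, r, k, a, p, a, d, o, r)
  "karoven" → 7 new (k, a, r, o, v, e, n)
  "kamigal" → prefix "ka" already present; 5 new (m, i, g, a, l)
  "sarkaluro" → prefix "sarka" already present; 4 new (l, u, r, o)
  "kaso" → prefix "ka" already present; 2 new (s, o)
  "sarkalinsone" → prefix "sarkal" already present; 6 new (i, n, s, o, n, e)
  "kalin" → prefix "ka" already present; 3 new (l, i, n)
  "sarkatormi" → prefix "sarka" already present; 5 new (t, o, r, m, i)
  "katorde" → prefix "ka" already present; 5 new (t, o, r, d, e)
  "kasar" → prefix "kas" already present; 2 new (a, r)
  "kaluta" → prefix "kal" already present; 3 new (u, t, a)
  "sarkabellu" → prefix "sarka" already present; 5 new (b, e, l, l, u)
  "sarkafentor" → prefix "sarka" already present; 6 new (f, e, n, t, o, r)
  "run" → 3 new (r, u, n)
  "kavenrun" → prefix "ka" already present; 6 new (v, e, n, r, u, n)
Total nodes = 4 + 10 + 7 + 5 + 4 + 2 + 6 + 3 + 5 + 5 + 2 + 3 + 5 + 6 + 3 + 6 = 76

76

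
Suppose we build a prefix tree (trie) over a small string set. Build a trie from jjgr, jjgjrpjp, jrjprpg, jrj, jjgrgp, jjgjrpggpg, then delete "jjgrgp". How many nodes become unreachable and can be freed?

2

A node on "jjgrgp"'s path can go only if nothing else ends at it or branches off below it.
The suffix "gp" (2 nodes) is used only by "jjgrgp"; "jjgr" is itself a stored word, so pruning stops there.
Nodes removed: 2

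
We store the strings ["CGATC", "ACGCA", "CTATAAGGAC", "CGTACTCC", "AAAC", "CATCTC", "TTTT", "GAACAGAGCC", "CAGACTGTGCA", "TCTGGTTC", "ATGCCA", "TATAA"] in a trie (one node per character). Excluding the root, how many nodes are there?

Trace insertions, counting only characters that open a new branch:
  "CGATC" → 5 new (C, G, A, T, C)
  "ACGCA" → 5 new (A, C, G, C, A)
  "CTATAAGGAC" → prefix "C" already present; 9 new (T, A, T, A, A, G, G, A, C)
  "CGTACTCC" → prefix "CG" already present; 6 new (T, A, C, T, C, C)
  "AAAC" → prefix "A" already present; 3 new (A, A, C)
  "CATCTC" → prefix "C" already present; 5 new (A, T, C, T, C)
  "TTTT" → 4 new (T, T, T, T)
  "GAACAGAGCC" → 10 new (G, A, A, C, A, G, A, G, C, C)
  "CAGACTGTGCA" → prefix "CA" already present; 9 new (G, A, C, T, G, T, G, C, A)
  "TCTGGTTC" → prefix "T" already present; 7 new (C, T, G, G, T, T, C)
  "ATGCCA" → prefix "A" already present; 5 new (T, G, C, C, A)
  "TATAA" → prefix "T" already present; 4 new (A, T, A, A)
Total nodes = 5 + 5 + 9 + 6 + 3 + 5 + 4 + 10 + 9 + 7 + 5 + 4 = 72

72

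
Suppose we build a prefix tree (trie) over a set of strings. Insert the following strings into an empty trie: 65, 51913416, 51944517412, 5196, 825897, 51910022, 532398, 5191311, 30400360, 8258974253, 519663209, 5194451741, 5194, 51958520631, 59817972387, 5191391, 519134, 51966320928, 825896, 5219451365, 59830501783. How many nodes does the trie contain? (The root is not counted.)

Count nodes per top-level branch (shared prefixes stored once):
  '3'-branch (30400360): 8 nodes
  '5'-branch (51910022, 5191311, 519134, 51913416, 5191391, 5194, 5194451741, 51944517412, 51958520631, 5196, 519663209, 51966320928, 5219451365, 532398, 59817972387, 59830501783): 72 nodes
  '6'-branch (65): 2 nodes
  '8'-branch (825896, 825897, 8258974253): 11 nodes
Sum: 93

93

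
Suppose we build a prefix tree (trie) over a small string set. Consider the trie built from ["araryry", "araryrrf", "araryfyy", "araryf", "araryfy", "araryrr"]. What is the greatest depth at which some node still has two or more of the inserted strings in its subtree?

7

Look for the deepest trie node that still has at least two words in its subtree.
e.g. "araryfy" and "araryfyy" share the prefix "araryfy" of length 7; no pair shares a longer one.
Longest shared-prefix length: 7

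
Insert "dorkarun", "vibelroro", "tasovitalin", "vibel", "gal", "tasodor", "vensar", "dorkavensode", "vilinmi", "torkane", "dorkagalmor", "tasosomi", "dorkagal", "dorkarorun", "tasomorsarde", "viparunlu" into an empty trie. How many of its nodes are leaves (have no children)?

A leaf is a node with no children — equivalently, the end of a word that is not a proper prefix of any other stored word.
Those words: "dorkagalmor", "dorkarorun", "dorkarun", "dorkavensode", "gal", "tasodor", "tasomorsarde", "tasosomi", "tasovitalin", "torkane", "vensar", "vibelroro", "vilinmi", "viparunlu"
Leaf count: 14

14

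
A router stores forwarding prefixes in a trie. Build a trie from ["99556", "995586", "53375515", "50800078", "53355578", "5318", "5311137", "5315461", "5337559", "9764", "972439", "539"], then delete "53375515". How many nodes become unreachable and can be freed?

2

A node on "53375515"'s path can go only if nothing else ends at it or branches off below it.
The suffix "15" (2 nodes) is used only by "53375515"; the node for "533755" still has the child "9", so pruning stops there.
Nodes removed: 2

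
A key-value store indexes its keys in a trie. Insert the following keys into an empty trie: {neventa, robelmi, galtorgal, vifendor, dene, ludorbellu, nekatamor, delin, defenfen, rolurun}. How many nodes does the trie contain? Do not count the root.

66

For each word, the new-node count is its length minus the longest prefix already in the trie:
  "neventa" → 7 new (n, e, v, e, n, t, a)
  "robelmi" → 7 new (r, o, b, e, l, m, i)
  "galtorgal" → 9 new (g, a, l, t, o, r, g, a, l)
  "vifendor" → 8 new (v, i, f, e, n, d, o, r)
  "dene" → 4 new (d, e, n, e)
  "ludorbellu" → 10 new (l, u, d, o, r, b, e, l, l, u)
  "nekatamor" → prefix "ne" already present; 7 new (k, a, t, a, m, o, r)
  "delin" → prefix "de" already present; 3 new (l, i, n)
  "defenfen" → prefix "de" already present; 6 new (f, e, n, f, e, n)
  "rolurun" → prefix "ro" already present; 5 new (l, u, r, u, n)
Total nodes = 7 + 7 + 9 + 8 + 4 + 10 + 7 + 3 + 6 + 5 = 66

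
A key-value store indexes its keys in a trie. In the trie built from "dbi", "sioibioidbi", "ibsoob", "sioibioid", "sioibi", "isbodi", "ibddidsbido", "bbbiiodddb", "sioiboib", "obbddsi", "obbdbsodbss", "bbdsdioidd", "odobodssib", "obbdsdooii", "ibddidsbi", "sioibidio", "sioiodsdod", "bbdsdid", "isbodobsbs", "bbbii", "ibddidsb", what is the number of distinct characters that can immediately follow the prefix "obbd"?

The children of the "obbd" node are the distinct next characters among strings starting with "obbd".
Distinct next characters after "obbd": b, d, s.
That node has 3 child edges.

3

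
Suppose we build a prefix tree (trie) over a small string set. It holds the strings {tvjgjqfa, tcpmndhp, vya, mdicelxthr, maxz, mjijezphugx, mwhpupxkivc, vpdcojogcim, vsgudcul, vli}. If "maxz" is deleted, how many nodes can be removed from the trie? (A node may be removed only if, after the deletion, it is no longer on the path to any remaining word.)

After clearing the end-marker at "maxz", prune upward until reaching a node still needed by another word.
The suffix "axz" (3 nodes) is used only by "maxz"; the node for "m" still has the child "d", so pruning stops there.
Nodes removed: 3

3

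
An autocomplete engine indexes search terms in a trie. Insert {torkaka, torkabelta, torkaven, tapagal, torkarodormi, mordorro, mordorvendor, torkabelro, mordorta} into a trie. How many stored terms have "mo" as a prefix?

3

Traverse to the node for "mo", then collect every word in that subtree.
Matches: "mordorro", "mordorta", "mordorvendor"
Count: 3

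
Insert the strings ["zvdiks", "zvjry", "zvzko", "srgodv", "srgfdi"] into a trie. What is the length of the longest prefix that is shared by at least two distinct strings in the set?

Look for the deepest trie node that still has at least two words in its subtree.
e.g. "srgfdi" and "srgodv" share the prefix "srg" of length 3; no pair shares a longer one.
Longest shared-prefix length: 3

3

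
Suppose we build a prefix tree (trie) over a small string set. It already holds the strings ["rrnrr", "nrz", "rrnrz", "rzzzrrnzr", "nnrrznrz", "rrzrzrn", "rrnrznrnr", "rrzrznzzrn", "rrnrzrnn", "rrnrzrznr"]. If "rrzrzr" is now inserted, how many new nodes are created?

0

Every character of "rrzrzr" already lies on an existing path (it is a prefix of some stored word).
No new nodes are needed: 0.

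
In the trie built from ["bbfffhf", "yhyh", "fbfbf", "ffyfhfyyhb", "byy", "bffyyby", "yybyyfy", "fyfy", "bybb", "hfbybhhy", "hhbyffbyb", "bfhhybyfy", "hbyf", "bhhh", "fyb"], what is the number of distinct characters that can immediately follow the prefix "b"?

Follow the path "b" to its node, then look at its outgoing edges.
Characters that immediately follow "b" among the stored strings: {b, f, h, y}.
That node has 4 child edges.

4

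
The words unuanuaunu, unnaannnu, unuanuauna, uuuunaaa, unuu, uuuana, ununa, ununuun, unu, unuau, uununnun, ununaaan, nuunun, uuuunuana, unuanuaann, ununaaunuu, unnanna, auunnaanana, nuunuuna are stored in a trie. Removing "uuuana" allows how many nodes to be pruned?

3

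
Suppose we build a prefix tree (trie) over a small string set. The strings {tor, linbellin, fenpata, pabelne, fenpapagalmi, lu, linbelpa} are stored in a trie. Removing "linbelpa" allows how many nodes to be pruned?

A node on "linbelpa"'s path can go only if nothing else ends at it or branches off below it.
The suffix "pa" (2 nodes) is used only by "linbelpa"; the node for "linbel" still has the child "l", so pruning stops there.
Nodes removed: 2

2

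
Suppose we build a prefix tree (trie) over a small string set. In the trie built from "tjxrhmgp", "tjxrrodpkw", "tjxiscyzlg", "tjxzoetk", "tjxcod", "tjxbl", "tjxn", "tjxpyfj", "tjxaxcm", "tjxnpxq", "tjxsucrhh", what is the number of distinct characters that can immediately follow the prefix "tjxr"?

2

Walk "tjxr" from the root, arriving at one node.
Characters that immediately follow "tjxr" among the stored strings: {h, r}.
That node has 2 child edges.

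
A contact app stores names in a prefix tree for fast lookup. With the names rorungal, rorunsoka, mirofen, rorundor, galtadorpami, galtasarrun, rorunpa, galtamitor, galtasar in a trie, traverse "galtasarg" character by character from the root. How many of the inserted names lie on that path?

1

Check each prefix of "galtasarg" against the stored set — each match is an end-marker on the path.
Prefixes of the query that are stored words: "galtasar"
Count: 1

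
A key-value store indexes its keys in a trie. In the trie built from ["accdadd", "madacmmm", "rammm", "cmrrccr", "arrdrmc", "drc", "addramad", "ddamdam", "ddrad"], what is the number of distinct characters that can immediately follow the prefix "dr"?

1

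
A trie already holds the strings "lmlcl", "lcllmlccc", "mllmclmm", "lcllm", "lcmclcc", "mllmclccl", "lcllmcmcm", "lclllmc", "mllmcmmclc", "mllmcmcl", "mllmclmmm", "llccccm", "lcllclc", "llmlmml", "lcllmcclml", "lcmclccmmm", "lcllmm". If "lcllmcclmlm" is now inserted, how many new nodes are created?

1

Walking "lcllmcclmlm" from the root, the first 10 characters ("lcllmcclml") follow existing edges; "m" is the first miss.
New nodes needed: |"lcllmcclmlm"| − 10 = 11 − 10 = 1.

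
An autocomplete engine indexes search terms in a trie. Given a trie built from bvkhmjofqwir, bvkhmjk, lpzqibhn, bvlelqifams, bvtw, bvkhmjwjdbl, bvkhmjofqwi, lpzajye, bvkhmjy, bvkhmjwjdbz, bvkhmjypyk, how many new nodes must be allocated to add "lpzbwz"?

3

Walking "lpzbwz" from the root, the first 3 characters ("lpz") follow existing edges; "b" is the first miss.
New nodes needed: |"lpzbwz"| − 3 = 6 − 3 = 3.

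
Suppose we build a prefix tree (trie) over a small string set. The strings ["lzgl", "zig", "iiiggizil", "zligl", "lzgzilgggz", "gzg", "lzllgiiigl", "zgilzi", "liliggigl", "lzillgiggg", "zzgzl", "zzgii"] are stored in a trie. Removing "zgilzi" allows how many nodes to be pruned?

5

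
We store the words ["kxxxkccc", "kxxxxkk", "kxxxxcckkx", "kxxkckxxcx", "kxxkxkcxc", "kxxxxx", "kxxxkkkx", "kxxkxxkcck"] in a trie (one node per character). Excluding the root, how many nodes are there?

Count nodes per top-level branch (shared prefixes stored once):
  'k'-branch (kxxkckxxcx, kxxkxkcxc, kxxkxxkcck, kxxxkccc, kxxxkkkx, kxxxxcckkx, kxxxxkk, kxxxxx): 37 nodes
Sum: 37

37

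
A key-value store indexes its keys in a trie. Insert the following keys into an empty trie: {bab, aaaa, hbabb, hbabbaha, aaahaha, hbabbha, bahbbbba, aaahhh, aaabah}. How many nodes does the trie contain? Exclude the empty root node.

32

Trace insertions, counting only characters that open a new branch:
  "bab" → 3 new (b, a, b)
  "aaaa" → 4 new (a, a, a, a)
  "hbabb" → 5 new (h, b, a, b, b)
  "hbabbaha" → prefix "hbabb" already present; 3 new (a, h, a)
  "aaahaha" → prefix "aaa" already present; 4 new (h, a, h, a)
  "hbabbha" → prefix "hbabb" already present; 2 new (h, a)
  "bahbbbba" → prefix "ba" already present; 6 new (h, b, b, b, b, a)
  "aaahhh" → prefix "aaah" already present; 2 new (h, h)
  "aaabah" → prefix "aaa" already present; 3 new (b, a, h)
Total nodes = 3 + 4 + 5 + 3 + 4 + 2 + 6 + 2 + 3 = 32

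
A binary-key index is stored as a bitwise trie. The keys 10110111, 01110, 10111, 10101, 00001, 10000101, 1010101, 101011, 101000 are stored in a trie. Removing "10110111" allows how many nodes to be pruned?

Walk "10110111" from the leaf back toward the root, removing each node that no remaining word uses.
The suffix "0111" (4 nodes) is used only by "10110111"; the node for "1011" still has the child "1", so pruning stops there.
Nodes removed: 4

4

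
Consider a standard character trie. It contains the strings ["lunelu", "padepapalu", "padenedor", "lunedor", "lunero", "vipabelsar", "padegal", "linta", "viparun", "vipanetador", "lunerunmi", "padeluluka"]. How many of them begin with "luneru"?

1

Filter for entries beginning with "luneru":
Matches: "lunerunmi"
Count: 1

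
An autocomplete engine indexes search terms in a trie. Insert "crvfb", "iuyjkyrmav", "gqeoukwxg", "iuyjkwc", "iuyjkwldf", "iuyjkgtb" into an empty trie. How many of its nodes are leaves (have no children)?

6

Leaves are exactly the stored words that no other stored word extends.
Those words: "crvfb", "gqeoukwxg", "iuyjkgtb", "iuyjkwc", "iuyjkwldf", "iuyjkyrmav"
Leaf count: 6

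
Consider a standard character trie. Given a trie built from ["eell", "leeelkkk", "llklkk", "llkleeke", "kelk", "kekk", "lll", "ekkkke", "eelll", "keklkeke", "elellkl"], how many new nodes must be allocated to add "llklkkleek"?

4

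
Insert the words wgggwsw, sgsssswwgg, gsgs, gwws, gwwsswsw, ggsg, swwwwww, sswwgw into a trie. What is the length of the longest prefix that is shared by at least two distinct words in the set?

4

The deepest shared node is where two words last agree before diverging.
e.g. "gwws" and "gwwsswsw" share the prefix "gwws" of length 4; no pair shares a longer one.
Longest shared-prefix length: 4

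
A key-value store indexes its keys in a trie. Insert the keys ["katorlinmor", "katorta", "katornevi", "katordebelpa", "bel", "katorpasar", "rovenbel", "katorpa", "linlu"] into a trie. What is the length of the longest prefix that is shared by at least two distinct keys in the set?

Equivalently: take the maximum, over all pairs, of their longest common prefix length.
"katorpa" and "katorpasar" agree on "katorpa" (7 characters) before diverging; nothing deeper is shared.
Longest shared-prefix length: 7

7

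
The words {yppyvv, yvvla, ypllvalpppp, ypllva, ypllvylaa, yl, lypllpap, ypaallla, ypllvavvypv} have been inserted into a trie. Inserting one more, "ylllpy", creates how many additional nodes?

"yl" is already a path in the trie; the remaining "llpy" must be added.
Each of the 4 remaining characters creates one node.

4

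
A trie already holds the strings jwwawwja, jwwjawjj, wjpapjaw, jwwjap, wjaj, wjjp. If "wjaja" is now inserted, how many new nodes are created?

1

"wjaj" is already a path in the trie; the remaining "a" must be added.
Each of the 1 remaining characters creates one node.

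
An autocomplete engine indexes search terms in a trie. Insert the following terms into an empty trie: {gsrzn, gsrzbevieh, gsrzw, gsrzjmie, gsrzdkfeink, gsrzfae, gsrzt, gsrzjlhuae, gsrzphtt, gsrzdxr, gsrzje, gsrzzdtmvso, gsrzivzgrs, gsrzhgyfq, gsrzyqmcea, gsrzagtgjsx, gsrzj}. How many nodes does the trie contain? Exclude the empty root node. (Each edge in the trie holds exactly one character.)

70

Insert word by word; a character creates a node only if that edge doesn't already exist:
  "gsrzn" → 5 new (g, s, r, z, n)
  "gsrzbevieh" → prefix "gsrz" already present; 6 new (b, e, v, i, e, h)
  "gsrzw" → prefix "gsrz" already present; 1 new (w)
  "gsrzjmie" → prefix "gsrz" already present; 4 new (j, m, i, e)
  "gsrzdkfeink" → prefix "gsrz" already present; 7 new (d, k, f, e, i, n, k)
  "gsrzfae" → prefix "gsrz" already present; 3 new (f, a, e)
  "gsrzt" → prefix "gsrz" already present; 1 new (t)
  "gsrzjlhuae" → prefix "gsrzj" already present; 5 new (l, h, u, a, e)
  "gsrzphtt" → prefix "gsrz" already present; 4 new (p, h, t, t)
  "gsrzdxr" → prefix "gsrzd" already present; 2 new (x, r)
  "gsrzje" → prefix "gsrzj" already present; 1 new (e)
  "gsrzzdtmvso" → prefix "gsrz" already present; 7 new (z, d, t, m, v, s, o)
  "gsrzivzgrs" → prefix "gsrz" already present; 6 new (i, v, z, g, r, s)
  "gsrzhgyfq" → prefix "gsrz" already present; 5 new (h, g, y, f, q)
  "gsrzyqmcea" → prefix "gsrz" already present; 6 new (y, q, m, c, e, a)
  "gsrzagtgjsx" → prefix "gsrz" already present; 7 new (a, g, t, g, j, s, x)
  "gsrzj" → prefix "gsrzj" already present; 0 new (none)
Total nodes = 5 + 6 + 1 + 4 + 7 + 3 + 1 + 5 + 4 + 2 + 1 + 7 + 6 + 5 + 6 + 7 + 0 = 70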